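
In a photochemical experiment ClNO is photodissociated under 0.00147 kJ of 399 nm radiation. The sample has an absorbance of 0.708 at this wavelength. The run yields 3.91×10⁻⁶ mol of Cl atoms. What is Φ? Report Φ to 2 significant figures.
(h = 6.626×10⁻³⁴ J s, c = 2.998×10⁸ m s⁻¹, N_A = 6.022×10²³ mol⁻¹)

Φ = 0.99

Photon energy at 399 nm: hc/λ = (6.626×10⁻³⁴)(2.998×10⁸)/(399×10⁻⁹) = 4.979×10⁻¹⁹ J.
Incident energy: 0.00147 kJ = 1.47 J.
Photons incident: 1.47 / 4.979×10⁻¹⁹ = 2.952×10¹⁸, i.e. 2.952×10¹⁸/6.022×10²³ = 4.902×10⁻⁶ mol.
Fraction absorbed: 1 − 10^(−0.708) = 0.8041.
Photons absorbed: 0.8041 × 4.902×10⁻⁶ = 3.942×10⁻⁶ mol.
Φ = 3.91×10⁻⁶ mol / 3.942×10⁻⁶ mol photons = 0.99.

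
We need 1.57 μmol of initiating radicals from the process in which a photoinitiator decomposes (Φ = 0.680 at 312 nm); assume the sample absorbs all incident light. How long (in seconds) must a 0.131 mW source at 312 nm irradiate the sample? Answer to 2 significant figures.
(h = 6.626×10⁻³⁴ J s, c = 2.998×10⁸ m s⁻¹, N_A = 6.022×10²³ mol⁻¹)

t ≈ 6800 s

Product: 1.57 μmol = 1.57×10⁻⁶ mol.
Photons that must be absorbed: 1.57×10⁻⁶ / 0.680 = 2.309×10⁻⁶ mol.
Photon energy: hc/λ = 6.367×10⁻¹⁹ J; per mole, 3.834×10⁵ J mol⁻¹.
Energy required: 2.309×10⁻⁶ × 3.834×10⁵ = 0.8853 J.
Time: 0.8853 J / 0.000131 W = 6800 s.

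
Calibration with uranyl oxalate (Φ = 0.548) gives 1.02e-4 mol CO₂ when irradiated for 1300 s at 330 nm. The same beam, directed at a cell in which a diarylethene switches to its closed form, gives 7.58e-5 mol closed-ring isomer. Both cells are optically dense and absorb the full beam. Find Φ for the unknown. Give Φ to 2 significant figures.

Photons absorbed by the actinometer: 1.02e-4 / 0.548 = 1.861e-4 mol.
Φ(unknown) = 7.58e-5 / 1.861e-4 = 0.41.

Φ = 0.41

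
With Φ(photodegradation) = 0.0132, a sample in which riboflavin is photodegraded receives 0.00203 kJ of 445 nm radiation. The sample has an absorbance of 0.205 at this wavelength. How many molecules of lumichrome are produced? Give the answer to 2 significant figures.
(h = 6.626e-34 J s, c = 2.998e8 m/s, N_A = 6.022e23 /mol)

2.3e16 molecules

Photon energy at 445 nm: hc/λ = (6.626e-34)(2.998e8)/(445e-9) = 4.464e-19 J.
Incident energy: 0.00203 kJ = 2.03 J.
Photons incident: 2.03 / 4.464e-19 = 4.547e18, i.e. 4.547e18/6.022e23 = 7.551e-6 mol.
Fraction absorbed: 1 − 10^(−0.205) = 0.3763.
Photons absorbed: 0.3763 × 7.551e-6 = 2.841e-6 mol.
Product: Φ × n_abs = 0.0132 × 2.841e-6 = 3.750e-8 mol.
As a count: 3.750e-8 × 6.022e23 = 2.3e16.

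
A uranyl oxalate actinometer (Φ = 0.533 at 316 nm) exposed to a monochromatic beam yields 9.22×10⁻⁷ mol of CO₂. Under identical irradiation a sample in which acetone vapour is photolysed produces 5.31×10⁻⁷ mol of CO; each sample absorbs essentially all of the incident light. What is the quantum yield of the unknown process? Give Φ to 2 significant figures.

Φ = 0.31

Photons absorbed by the actinometer: 9.22×10⁻⁷ / 0.533 = 1.730×10⁻⁶ mol.
Φ(unknown) = 5.31×10⁻⁷ / 1.730×10⁻⁶ = 0.31.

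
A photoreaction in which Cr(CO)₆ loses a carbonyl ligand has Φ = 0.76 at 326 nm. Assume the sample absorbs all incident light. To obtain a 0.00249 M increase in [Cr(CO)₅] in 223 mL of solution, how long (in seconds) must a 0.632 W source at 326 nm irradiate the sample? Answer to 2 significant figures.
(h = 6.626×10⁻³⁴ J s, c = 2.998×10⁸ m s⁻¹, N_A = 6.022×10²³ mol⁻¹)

t ≈ 420 s

Product: (0.00249 M)(0.223 L) = 5.553×10⁻⁴ mol.
Photons that must be absorbed: 5.553×10⁻⁴ / 0.76 = 7.307×10⁻⁴ mol.
Photon energy: hc/λ = 6.093×10⁻¹⁹ J; per mole, 3.669×10⁵ J mol⁻¹.
Energy required: 7.307×10⁻⁴ × 3.669×10⁵ = 268.1 J.
Time: 268.1 J / 0.632 W = 420 s.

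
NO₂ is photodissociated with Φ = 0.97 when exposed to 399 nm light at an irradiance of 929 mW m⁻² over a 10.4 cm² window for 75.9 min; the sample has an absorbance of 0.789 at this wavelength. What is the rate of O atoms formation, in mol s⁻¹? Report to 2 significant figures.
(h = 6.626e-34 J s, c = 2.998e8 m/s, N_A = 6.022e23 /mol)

2.6e-9 mol s⁻¹

Photon energy at 399 nm: hc/λ = (6.626e-34)(2.998e8)/(399e-9) = 4.979e-19 J.
Energy delivered: (929 mW m⁻²)(10.4e-4 m²)(4554 s) = 4.400 J.
Photons incident: 4.400 / 4.979e-19 = 8.837e18, i.e. 8.837e18/6.022e23 = 1.467e-5 mol.
Fraction absorbed: 1 − 10^(−0.789) = 0.8374.
Photons absorbed: 0.8374 × 1.467e-5 = 1.228e-5 mol.
Product formed: 0.97 × 1.228e-5 = 1.191e-5 mol.
Rate: 1.191e-5 / 4554 s = 2.6e-9 mol s⁻¹.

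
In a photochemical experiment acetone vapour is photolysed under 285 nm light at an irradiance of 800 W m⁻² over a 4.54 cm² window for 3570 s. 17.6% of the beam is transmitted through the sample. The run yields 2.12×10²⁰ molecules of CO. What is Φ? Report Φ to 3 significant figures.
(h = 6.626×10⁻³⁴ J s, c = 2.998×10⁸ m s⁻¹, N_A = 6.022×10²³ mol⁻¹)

Φ = 0.138

Product: 2.12×10²⁰ / 6.022×10²³ = 3.520×10⁻⁴ mol.
Photon energy at 285 nm: hc/λ = (6.626×10⁻³⁴)(2.998×10⁸)/(285×10⁻⁹) = 6.970×10⁻¹⁹ J.
Energy delivered: (800 W m⁻²)(4.54×10⁻⁴ m²)(3570 s) = 1297 J.
Photons incident: 1297 / 6.970×10⁻¹⁹ = 1.861×10²¹, i.e. 1.861×10²¹/6.022×10²³ = 0.003090 mol.
Fraction absorbed: 1 − 17.6/100 = 0.8240.
Photons absorbed: 0.8240 × 0.003090 = 0.002546 mol.
Φ = 3.520×10⁻⁴ mol / 0.002546 mol photons = 0.138.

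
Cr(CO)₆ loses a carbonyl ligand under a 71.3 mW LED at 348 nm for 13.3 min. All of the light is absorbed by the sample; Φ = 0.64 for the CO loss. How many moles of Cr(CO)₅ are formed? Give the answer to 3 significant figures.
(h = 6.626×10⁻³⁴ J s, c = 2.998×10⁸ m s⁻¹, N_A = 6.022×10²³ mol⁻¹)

1.06×10⁻⁴ mol

Photon energy at 348 nm: hc/λ = (6.626×10⁻³⁴)(2.998×10⁸)/(348×10⁻⁹) = 5.708×10⁻¹⁹ J.
Energy delivered: (71.3 mW)(798 s) = 56.90 J.
Photons incident: 56.90 / 5.708×10⁻¹⁹ = 9.968×10¹⁹, i.e. 9.968×10¹⁹/6.022×10²³ = 1.655×10⁻⁴ mol.
Product: Φ × n_abs = 0.64 × 1.655×10⁻⁴ = 1.059×10⁻⁴ mol.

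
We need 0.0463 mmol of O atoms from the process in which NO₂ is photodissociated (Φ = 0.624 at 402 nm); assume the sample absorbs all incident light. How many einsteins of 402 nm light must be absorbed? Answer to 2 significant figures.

7.4×10⁻⁵ einstein

Product: 0.0463 mmol = 4.63×10⁻⁵ mol.
Photons that must be absorbed: 4.63×10⁻⁵ / 0.624 = 7.420×10⁻⁵ mol.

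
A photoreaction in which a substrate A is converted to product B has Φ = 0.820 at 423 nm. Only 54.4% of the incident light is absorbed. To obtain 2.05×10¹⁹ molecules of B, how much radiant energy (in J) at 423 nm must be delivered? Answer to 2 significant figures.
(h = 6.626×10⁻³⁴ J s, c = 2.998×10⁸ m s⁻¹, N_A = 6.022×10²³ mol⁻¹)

22 J

Product: 2.05×10¹⁹ / 6.022×10²³ = 3.404×10⁻⁵ mol.
Photons that must be absorbed: 3.404×10⁻⁵ / 0.820 = 4.151×10⁻⁵ mol.
Incident photons needed: 4.151×10⁻⁵ / 0.544 = 7.631×10⁻⁵ mol.
Photon energy: hc/λ = 4.696×10⁻¹⁹ J; per mole, 2.828×10⁵ J mol⁻¹.
Energy required: 7.631×10⁻⁵ × 2.828×10⁵ = 22 J.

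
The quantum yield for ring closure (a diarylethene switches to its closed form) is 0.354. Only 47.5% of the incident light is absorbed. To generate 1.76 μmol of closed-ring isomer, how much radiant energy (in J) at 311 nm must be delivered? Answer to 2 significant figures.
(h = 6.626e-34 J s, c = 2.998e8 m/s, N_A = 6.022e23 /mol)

4.0 J

Product: 1.76 μmol = 1.76e-6 mol.
Photons that must be absorbed: 1.76e-6 / 0.354 = 4.972e-6 mol.
Incident photons needed: 4.972e-6 / 0.475 = 1.047e-5 mol.
Photon energy: hc/λ = 6.387e-19 J; per mole, 3.846e5 J mol⁻¹.
Energy required: 1.047e-5 × 3.846e5 = 4.0 J.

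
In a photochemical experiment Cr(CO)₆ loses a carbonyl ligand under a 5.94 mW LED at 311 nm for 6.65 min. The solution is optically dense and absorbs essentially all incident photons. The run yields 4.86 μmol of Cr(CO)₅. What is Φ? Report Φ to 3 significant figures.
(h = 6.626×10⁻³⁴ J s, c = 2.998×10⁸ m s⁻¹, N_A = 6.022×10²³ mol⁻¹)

Φ = 0.789

Product: 4.86 μmol = 4.86×10⁻⁶ mol.
Photon energy at 311 nm: hc/λ = (6.626×10⁻³⁴)(2.998×10⁸)/(311×10⁻⁹) = 6.387×10⁻¹⁹ J.
Energy delivered: (5.94 mW)(399 s) = 2.370 J.
Photons incident: 2.370 / 6.387×10⁻¹⁹ = 3.711×10¹⁸, i.e. 3.711×10¹⁸/6.022×10²³ = 6.162×10⁻⁶ mol.
Φ = 4.86×10⁻⁶ mol / 6.162×10⁻⁶ mol photons = 0.789.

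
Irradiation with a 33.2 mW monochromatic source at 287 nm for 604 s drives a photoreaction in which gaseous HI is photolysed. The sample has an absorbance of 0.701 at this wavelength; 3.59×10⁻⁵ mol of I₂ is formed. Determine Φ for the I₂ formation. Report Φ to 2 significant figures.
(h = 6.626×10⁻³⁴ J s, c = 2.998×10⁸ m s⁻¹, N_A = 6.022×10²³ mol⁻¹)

Φ = 0.93

Photon energy at 287 nm: hc/λ = (6.626×10⁻³⁴)(2.998×10⁸)/(287×10⁻⁹) = 6.922×10⁻¹⁹ J.
Energy delivered: (33.2 mW)(604 s) = 20.05 J.
Photons incident: 20.05 / 6.922×10⁻¹⁹ = 2.897×10¹⁹, i.e. 2.897×10¹⁹/6.022×10²³ = 4.811×10⁻⁵ mol.
Fraction absorbed: 1 − 10^(−0.701) = 0.8009.
Photons absorbed: 0.8009 × 4.811×10⁻⁵ = 3.853×10⁻⁵ mol.
Φ = 3.59×10⁻⁵ mol / 3.853×10⁻⁵ mol photons = 0.93.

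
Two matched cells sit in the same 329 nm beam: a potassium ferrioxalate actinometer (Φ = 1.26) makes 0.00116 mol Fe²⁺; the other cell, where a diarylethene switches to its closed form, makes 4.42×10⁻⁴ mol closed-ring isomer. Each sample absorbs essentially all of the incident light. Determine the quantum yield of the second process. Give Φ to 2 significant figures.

Photons absorbed by the actinometer: 0.00116 / 1.26 = 9.206×10⁻⁴ mol.
Φ(unknown) = 4.42×10⁻⁴ / 9.206×10⁻⁴ = 0.48.

Φ = 0.48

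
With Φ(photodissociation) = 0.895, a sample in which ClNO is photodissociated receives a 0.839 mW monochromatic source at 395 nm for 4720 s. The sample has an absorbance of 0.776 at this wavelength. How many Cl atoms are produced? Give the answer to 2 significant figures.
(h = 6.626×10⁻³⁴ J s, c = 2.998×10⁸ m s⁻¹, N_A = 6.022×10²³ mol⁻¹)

Photon energy at 395 nm: hc/λ = (6.626×10⁻³⁴)(2.998×10⁸)/(395×10⁻⁹) = 5.029×10⁻¹⁹ J.
Energy delivered: (0.839 mW)(4720 s) = 3.960 J.
Photons incident: 3.960 / 5.029×10⁻¹⁹ = 7.874×10¹⁸, i.e. 7.874×10¹⁸/6.022×10²³ = 1.308×10⁻⁵ mol.
Fraction absorbed: 1 − 10^(−0.776) = 0.8325.
Photons absorbed: 0.8325 × 1.308×10⁻⁵ = 1.089×10⁻⁵ mol.
Product: Φ × n_abs = 0.895 × 1.089×10⁻⁵ = 9.747×10⁻⁶ mol.
As a count: 9.747×10⁻⁶ × 6.022×10²³ = 5.9×10¹⁸.

5.9×10¹⁸ atoms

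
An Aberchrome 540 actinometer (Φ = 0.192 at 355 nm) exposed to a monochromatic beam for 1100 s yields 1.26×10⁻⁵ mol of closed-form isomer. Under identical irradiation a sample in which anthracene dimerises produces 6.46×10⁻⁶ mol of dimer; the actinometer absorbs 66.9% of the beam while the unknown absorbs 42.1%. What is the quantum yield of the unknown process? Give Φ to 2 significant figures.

Φ = 0.16

Photons absorbed by the actinometer: 1.26×10⁻⁵ / 0.192 = 6.563×10⁻⁵ mol.
Incident flux: 6.563×10⁻⁵ / 0.669 = 9.810×10⁻⁵ einstein.
Absorbed by unknown: 0.421 × 9.810×10⁻⁵ = 4.130×10⁻⁵ mol.
Φ(unknown) = 6.46×10⁻⁶ / 4.130×10⁻⁵ = 0.16.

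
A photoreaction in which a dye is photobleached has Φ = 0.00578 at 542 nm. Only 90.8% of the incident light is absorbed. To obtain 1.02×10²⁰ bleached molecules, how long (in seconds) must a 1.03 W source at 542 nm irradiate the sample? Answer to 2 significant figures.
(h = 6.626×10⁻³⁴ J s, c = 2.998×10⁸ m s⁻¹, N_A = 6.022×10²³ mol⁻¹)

t ≈ 6900 s

Product: 1.02×10²⁰ / 6.022×10²³ = 1.694×10⁻⁴ mol.
Photons that must be absorbed: 1.694×10⁻⁴ / 0.00578 = 0.02931 mol.
Incident photons needed: 0.02931 / 0.908 = 0.03228 mol.
Photon energy: hc/λ = 3.665×10⁻¹⁹ J; per mole, 2.207×10⁵ J mol⁻¹.
Energy required: 0.03228 × 2.207×10⁵ = 7124 J.
Time: 7124 J / 1.03 W = 6900 s.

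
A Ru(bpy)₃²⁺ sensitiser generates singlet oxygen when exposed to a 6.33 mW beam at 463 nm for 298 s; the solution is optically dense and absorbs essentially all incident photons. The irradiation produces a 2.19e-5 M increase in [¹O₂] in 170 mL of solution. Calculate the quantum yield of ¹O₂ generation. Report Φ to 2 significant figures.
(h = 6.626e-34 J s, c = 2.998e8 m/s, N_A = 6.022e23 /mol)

Product: (2.19e-5 M)(0.17 L) = 3.723e-6 mol.
Photon energy at 463 nm: hc/λ = (6.626e-34)(2.998e8)/(463e-9) = 4.290e-19 J.
Energy delivered: (6.33 mW)(298 s) = 1.886 J.
Photons incident: 1.886 / 4.290e-19 = 4.396e18, i.e. 4.396e18/6.022e23 = 7.300e-6 mol.
Φ = 3.723e-6 mol / 7.300e-6 mol photons = 0.51.

Φ = 0.51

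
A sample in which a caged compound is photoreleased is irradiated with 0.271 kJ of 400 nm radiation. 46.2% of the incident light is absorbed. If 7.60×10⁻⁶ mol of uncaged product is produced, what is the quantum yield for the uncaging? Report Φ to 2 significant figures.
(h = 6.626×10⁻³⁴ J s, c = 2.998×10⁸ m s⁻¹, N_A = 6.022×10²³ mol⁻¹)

Φ = 0.018

Photon energy at 400 nm: hc/λ = (6.626×10⁻³⁴)(2.998×10⁸)/(400×10⁻⁹) = 4.966×10⁻¹⁹ J.
Incident energy: 0.271 kJ = 271 J.
Photons incident: 271 / 4.966×10⁻¹⁹ = 5.457×10²⁰, i.e. 5.457×10²⁰/6.022×10²³ = 9.062×10⁻⁴ mol.
Photons absorbed: 0.462 × 9.062×10⁻⁴ = 4.187×10⁻⁴ mol.
Φ = 7.60×10⁻⁶ mol / 4.187×10⁻⁴ mol photons = 0.018.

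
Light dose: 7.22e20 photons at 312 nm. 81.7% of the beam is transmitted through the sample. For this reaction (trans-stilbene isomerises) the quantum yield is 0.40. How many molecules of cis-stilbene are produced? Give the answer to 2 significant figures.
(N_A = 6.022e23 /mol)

Moles of photons: 7.22e20 / 6.022e23 = 0.001199 mol.
Fraction absorbed: 1 − 81.7/100 = 0.1830.
Photons absorbed: 0.1830 × 0.001199 = 2.194e-4 mol.
Product: Φ × n_abs = 0.40 × 2.194e-4 = 8.776e-5 mol.
As a count: 8.776e-5 × 6.022e23 = 5.3e19.

5.3e19 molecules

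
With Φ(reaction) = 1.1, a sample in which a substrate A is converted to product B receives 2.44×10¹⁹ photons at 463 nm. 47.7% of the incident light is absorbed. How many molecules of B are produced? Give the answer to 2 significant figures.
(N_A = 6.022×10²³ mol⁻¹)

1.3×10¹⁹ molecules

Moles of photons: 2.44×10¹⁹ / 6.022×10²³ = 4.052×10⁻⁵ mol.
Photons absorbed: 0.477 × 4.052×10⁻⁵ = 1.933×10⁻⁵ mol.
Product: Φ × n_abs = 1.1 × 1.933×10⁻⁵ = 2.126×10⁻⁵ mol.
As a count: 2.126×10⁻⁵ × 6.022×10²³ = 1.3×10¹⁹.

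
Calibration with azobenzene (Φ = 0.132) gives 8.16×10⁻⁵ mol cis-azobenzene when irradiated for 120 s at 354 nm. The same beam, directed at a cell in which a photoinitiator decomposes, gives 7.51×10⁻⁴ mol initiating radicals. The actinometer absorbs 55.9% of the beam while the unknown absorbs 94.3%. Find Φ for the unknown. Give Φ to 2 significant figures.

Photons absorbed by the actinometer: 8.16×10⁻⁵ / 0.132 = 6.182×10⁻⁴ mol.
Incident flux: 6.182×10⁻⁴ / 0.559 = 0.001106 einstein.
Absorbed by unknown: 0.943 × 0.001106 = 0.001043 mol.
Φ(unknown) = 7.51×10⁻⁴ / 0.001043 = 0.72.

Φ = 0.72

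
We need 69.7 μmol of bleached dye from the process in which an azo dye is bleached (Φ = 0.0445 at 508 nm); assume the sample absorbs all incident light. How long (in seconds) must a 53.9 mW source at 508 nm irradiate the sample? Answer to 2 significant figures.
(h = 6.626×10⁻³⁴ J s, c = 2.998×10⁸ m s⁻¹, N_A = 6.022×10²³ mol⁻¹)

Product: 69.7 μmol = 6.97×10⁻⁵ mol.
Photons that must be absorbed: 6.97×10⁻⁵ / 0.0445 = 0.001566 mol.
Photon energy: hc/λ = 3.910×10⁻¹⁹ J; per mole, 2.355×10⁵ J mol⁻¹.
Energy required: 0.001566 × 2.355×10⁵ = 368.8 J.
Time: 368.8 J / 0.0539 W = 6800 s.

t ≈ 6800 s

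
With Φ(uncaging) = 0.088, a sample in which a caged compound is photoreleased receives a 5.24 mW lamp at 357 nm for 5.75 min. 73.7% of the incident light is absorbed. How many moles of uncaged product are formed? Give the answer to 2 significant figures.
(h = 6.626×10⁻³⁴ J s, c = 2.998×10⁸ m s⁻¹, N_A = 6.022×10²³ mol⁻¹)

3.5×10⁻⁷ mol

Photon energy at 357 nm: hc/λ = (6.626×10⁻³⁴)(2.998×10⁸)/(357×10⁻⁹) = 5.564×10⁻¹⁹ J.
Energy delivered: (5.24 mW)(345 s) = 1.808 J.
Photons incident: 1.808 / 5.564×10⁻¹⁹ = 3.249×10¹⁸, i.e. 3.249×10¹⁸/6.022×10²³ = 5.395×10⁻⁶ mol.
Photons absorbed: 0.737 × 5.395×10⁻⁶ = 3.976×10⁻⁶ mol.
Product: Φ × n_abs = 0.088 × 3.976×10⁻⁶ = 3.499×10⁻⁷ mol.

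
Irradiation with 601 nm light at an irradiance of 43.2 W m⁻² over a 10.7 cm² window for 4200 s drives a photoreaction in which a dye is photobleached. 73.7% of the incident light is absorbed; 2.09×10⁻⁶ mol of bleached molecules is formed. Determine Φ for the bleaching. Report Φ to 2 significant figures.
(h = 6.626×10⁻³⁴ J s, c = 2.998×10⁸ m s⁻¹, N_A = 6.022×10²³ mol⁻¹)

Photon energy at 601 nm: hc/λ = (6.626×10⁻³⁴)(2.998×10⁸)/(601×10⁻⁹) = 3.305×10⁻¹⁹ J.
Energy delivered: (43.2 W m⁻²)(10.7×10⁻⁴ m²)(4200 s) = 194.1 J.
Photons incident: 194.1 / 3.305×10⁻¹⁹ = 5.873×10²⁰, i.e. 5.873×10²⁰/6.022×10²³ = 9.753×10⁻⁴ mol.
Photons absorbed: 0.737 × 9.753×10⁻⁴ = 7.188×10⁻⁴ mol.
Φ = 2.09×10⁻⁶ mol / 7.188×10⁻⁴ mol photons = 0.0029.

Φ = 0.0029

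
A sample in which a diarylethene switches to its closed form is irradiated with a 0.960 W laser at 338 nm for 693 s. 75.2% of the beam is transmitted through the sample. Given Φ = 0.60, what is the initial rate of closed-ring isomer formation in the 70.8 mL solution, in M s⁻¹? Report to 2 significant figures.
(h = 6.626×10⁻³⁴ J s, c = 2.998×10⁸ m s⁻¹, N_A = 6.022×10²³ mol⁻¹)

5.7×10⁻⁶ M s⁻¹

Photon energy at 338 nm: hc/λ = (6.626×10⁻³⁴)(2.998×10⁸)/(338×10⁻⁹) = 5.877×10⁻¹⁹ J.
Energy delivered: (0.960 W)(693 s) = 665.3 J.
Photons incident: 665.3 / 5.877×10⁻¹⁹ = 1.132×10²¹, i.e. 1.132×10²¹/6.022×10²³ = 0.001880 mol.
Fraction absorbed: 1 − 75.2/100 = 0.2480.
Photons absorbed: 0.2480 × 0.001880 = 4.662×10⁻⁴ mol.
Product formed: 0.60 × 4.662×10⁻⁴ = 2.797×10⁻⁴ mol.
Rate: 2.797×10⁻⁴ mol / (693 s × 0.0708 L) = 5.7×10⁻⁶ M s⁻¹.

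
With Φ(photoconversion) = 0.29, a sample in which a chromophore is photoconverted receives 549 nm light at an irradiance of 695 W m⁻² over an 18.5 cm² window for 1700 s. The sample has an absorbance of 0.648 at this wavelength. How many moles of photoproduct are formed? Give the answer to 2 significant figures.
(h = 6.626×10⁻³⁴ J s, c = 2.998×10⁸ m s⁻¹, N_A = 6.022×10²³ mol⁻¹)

Photon energy at 549 nm: hc/λ = (6.626×10⁻³⁴)(2.998×10⁸)/(549×10⁻⁹) = 3.618×10⁻¹⁹ J.
Energy delivered: (695 W m⁻²)(18.5×10⁻⁴ m²)(1700 s) = 2186 J.
Photons incident: 2186 / 3.618×10⁻¹⁹ = 6.042×10²¹, i.e. 6.042×10²¹/6.022×10²³ = 0.01003 mol.
Fraction absorbed: 1 − 10^(−0.648) = 0.7751.
Photons absorbed: 0.7751 × 0.01003 = 0.007774 mol.
Product: Φ × n_abs = 0.29 × 0.007774 = 0.002254 mol.

0.0023 mol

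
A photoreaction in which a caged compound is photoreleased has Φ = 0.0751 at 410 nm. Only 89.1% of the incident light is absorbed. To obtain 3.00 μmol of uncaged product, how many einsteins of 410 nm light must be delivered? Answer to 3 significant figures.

Product: 3.00 μmol = 3.00×10⁻⁶ mol.
Photons that must be absorbed: 3.00×10⁻⁶ / 0.0751 = 3.995×10⁻⁵ mol.
Incident photons needed: 3.995×10⁻⁵ / 0.891 = 4.484×10⁻⁵ mol.

4.48×10⁻⁵ einstein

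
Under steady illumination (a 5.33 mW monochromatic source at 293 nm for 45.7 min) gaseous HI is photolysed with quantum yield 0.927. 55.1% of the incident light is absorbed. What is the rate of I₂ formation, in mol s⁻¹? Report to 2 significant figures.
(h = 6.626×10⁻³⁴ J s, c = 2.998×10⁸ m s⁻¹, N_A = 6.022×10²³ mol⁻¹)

Photon energy at 293 nm: hc/λ = (6.626×10⁻³⁴)(2.998×10⁸)/(293×10⁻⁹) = 6.780×10⁻¹⁹ J.
Energy delivered: (5.33 mW)(2742 s) = 14.61 J.
Photons incident: 14.61 / 6.780×10⁻¹⁹ = 2.155×10¹⁹, i.e. 2.155×10¹⁹/6.022×10²³ = 3.579×10⁻⁵ mol.
Photons absorbed: 0.551 × 3.579×10⁻⁵ = 1.972×10⁻⁵ mol.
Product formed: 0.927 × 1.972×10⁻⁵ = 1.828×10⁻⁵ mol.
Rate: 1.828×10⁻⁵ / 2742 s = 6.7×10⁻⁹ mol s⁻¹.

6.7×10⁻⁹ mol s⁻¹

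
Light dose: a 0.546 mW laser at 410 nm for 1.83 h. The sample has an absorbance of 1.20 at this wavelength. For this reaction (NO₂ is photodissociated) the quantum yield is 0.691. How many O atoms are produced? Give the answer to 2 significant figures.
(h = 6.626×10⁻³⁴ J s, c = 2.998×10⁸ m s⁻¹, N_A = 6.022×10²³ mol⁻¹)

Photon energy at 410 nm: hc/λ = (6.626×10⁻³⁴)(2.998×10⁸)/(410×10⁻⁹) = 4.845×10⁻¹⁹ J.
Energy delivered: (0.546 mW)(6588 s) = 3.597 J.
Photons incident: 3.597 / 4.845×10⁻¹⁹ = 7.424×10¹⁸, i.e. 7.424×10¹⁸/6.022×10²³ = 1.233×10⁻⁵ mol.
Fraction absorbed: 1 − 10^(−1.20) = 0.9369.
Photons absorbed: 0.9369 × 1.233×10⁻⁵ = 1.155×10⁻⁵ mol.
Product: Φ × n_abs = 0.691 × 1.155×10⁻⁵ = 7.981×10⁻⁶ mol.
As a count: 7.981×10⁻⁶ × 6.022×10²³ = 4.8×10¹⁸.

4.8×10¹⁸ atoms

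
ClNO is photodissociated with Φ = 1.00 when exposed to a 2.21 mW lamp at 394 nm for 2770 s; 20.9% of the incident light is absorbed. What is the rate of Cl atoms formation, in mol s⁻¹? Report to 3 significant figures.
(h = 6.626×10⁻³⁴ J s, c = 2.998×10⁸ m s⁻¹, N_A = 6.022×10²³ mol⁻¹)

1.52×10⁻⁹ mol s⁻¹

Photon energy at 394 nm: hc/λ = (6.626×10⁻³⁴)(2.998×10⁸)/(394×10⁻⁹) = 5.042×10⁻¹⁹ J.
Energy delivered: (2.21 mW)(2770 s) = 6.122 J.
Photons incident: 6.122 / 5.042×10⁻¹⁹ = 1.214×10¹⁹, i.e. 1.214×10¹⁹/6.022×10²³ = 2.016×10⁻⁵ mol.
Photons absorbed: 0.209 × 2.016×10⁻⁵ = 4.213×10⁻⁶ mol.
Product formed: 1.00 × 4.213×10⁻⁶ = 4.213×10⁻⁶ mol.
Rate: 4.213×10⁻⁶ / 2770 s = 1.52×10⁻⁹ mol s⁻¹.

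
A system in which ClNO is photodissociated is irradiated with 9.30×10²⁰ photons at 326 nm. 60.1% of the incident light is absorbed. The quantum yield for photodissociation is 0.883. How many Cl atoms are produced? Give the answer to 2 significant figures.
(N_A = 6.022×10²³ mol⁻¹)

Moles of photons: 9.30×10²⁰ / 6.022×10²³ = 0.001544 mol.
Photons absorbed: 0.601 × 0.001544 = 9.279×10⁻⁴ mol.
Product: Φ × n_abs = 0.883 × 9.279×10⁻⁴ = 8.193×10⁻⁴ mol.
As a count: 8.193×10⁻⁴ × 6.022×10²³ = 4.9×10²⁰.

4.9×10²⁰ atoms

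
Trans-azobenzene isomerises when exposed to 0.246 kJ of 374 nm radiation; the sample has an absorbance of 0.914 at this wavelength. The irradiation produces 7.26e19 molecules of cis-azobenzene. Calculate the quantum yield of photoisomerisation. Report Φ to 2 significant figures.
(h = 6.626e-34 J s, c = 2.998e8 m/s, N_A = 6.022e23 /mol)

Φ = 0.18

Product: 7.26e19 / 6.022e23 = 1.206e-4 mol.
Photon energy at 374 nm: hc/λ = (6.626e-34)(2.998e8)/(374e-9) = 5.311e-19 J.
Incident energy: 0.246 kJ = 246 J.
Photons incident: 246 / 5.311e-19 = 4.632e20, i.e. 4.632e20/6.022e23 = 7.692e-4 mol.
Fraction absorbed: 1 − 10^(−0.914) = 0.8781.
Photons absorbed: 0.8781 × 7.692e-4 = 6.754e-4 mol.
Φ = 1.206e-4 mol / 6.754e-4 mol photons = 0.18.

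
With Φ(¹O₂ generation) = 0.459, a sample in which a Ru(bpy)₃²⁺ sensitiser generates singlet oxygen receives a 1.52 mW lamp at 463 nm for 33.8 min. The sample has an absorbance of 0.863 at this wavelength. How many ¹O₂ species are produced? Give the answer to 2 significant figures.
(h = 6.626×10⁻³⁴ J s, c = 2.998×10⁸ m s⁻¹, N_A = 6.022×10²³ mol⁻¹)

Photon energy at 463 nm: hc/λ = (6.626×10⁻³⁴)(2.998×10⁸)/(463×10⁻⁹) = 4.290×10⁻¹⁹ J.
Energy delivered: (1.52 mW)(2028 s) = 3.083 J.
Photons incident: 3.083 / 4.290×10⁻¹⁹ = 7.186×10¹⁸, i.e. 7.186×10¹⁸/6.022×10²³ = 1.193×10⁻⁵ mol.
Fraction absorbed: 1 − 10^(−0.863) = 0.8629.
Photons absorbed: 0.8629 × 1.193×10⁻⁵ = 1.029×10⁻⁵ mol.
Product: Φ × n_abs = 0.459 × 1.029×10⁻⁵ = 4.723×10⁻⁶ mol.
As a count: 4.723×10⁻⁶ × 6.022×10²³ = 2.8×10¹⁸.

2.8×10¹⁸ species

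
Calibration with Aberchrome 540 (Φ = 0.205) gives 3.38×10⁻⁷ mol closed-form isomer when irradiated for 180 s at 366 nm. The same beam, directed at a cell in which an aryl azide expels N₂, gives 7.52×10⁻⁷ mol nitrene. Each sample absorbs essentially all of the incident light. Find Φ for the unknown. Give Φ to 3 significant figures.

Φ = 0.456

Photons absorbed by the actinometer: 3.38×10⁻⁷ / 0.205 = 1.649×10⁻⁶ mol.
Φ(unknown) = 7.52×10⁻⁷ / 1.649×10⁻⁶ = 0.456.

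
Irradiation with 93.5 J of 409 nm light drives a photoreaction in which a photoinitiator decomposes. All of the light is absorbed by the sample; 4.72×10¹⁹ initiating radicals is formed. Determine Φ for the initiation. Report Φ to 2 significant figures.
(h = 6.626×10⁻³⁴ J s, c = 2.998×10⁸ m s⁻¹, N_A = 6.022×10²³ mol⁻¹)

Φ = 0.25

Product: 4.72×10¹⁹ / 6.022×10²³ = 7.838×10⁻⁵ mol.
Photon energy at 409 nm: hc/λ = (6.626×10⁻³⁴)(2.998×10⁸)/(409×10⁻⁹) = 4.857×10⁻¹⁹ J.
Photons incident: 93.5 / 4.857×10⁻¹⁹ = 1.925×10²⁰, i.e. 1.925×10²⁰/6.022×10²³ = 3.197×10⁻⁴ mol.
Φ = 7.838×10⁻⁵ mol / 3.197×10⁻⁴ mol photons = 0.25.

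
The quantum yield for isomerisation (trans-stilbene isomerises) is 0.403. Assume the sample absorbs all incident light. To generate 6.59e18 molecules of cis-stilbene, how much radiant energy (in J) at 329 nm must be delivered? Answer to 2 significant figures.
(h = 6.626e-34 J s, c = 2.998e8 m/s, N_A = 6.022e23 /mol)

9.9 J

Product: 6.59e18 / 6.022e23 = 1.094e-5 mol.
Photons that must be absorbed: 1.094e-5 / 0.403 = 2.715e-5 mol.
Photon energy: hc/λ = 6.038e-19 J; per mole, 3.636e5 J mol⁻¹.
Energy required: 2.715e-5 × 3.636e5 = 9.9 J.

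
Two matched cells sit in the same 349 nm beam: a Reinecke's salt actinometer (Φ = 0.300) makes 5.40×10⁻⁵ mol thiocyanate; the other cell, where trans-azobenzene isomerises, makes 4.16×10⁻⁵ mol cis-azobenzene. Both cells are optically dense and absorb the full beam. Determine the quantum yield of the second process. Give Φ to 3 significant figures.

Φ = 0.231

Photons absorbed by the actinometer: 5.40×10⁻⁵ / 0.300 = 1.800×10⁻⁴ mol.
Φ(unknown) = 4.16×10⁻⁵ / 1.800×10⁻⁴ = 0.231.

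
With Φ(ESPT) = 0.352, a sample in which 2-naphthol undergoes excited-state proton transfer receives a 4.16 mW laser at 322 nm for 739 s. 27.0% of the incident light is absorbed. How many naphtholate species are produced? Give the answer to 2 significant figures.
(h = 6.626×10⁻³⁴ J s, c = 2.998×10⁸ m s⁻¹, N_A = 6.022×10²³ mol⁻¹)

4.7×10¹⁷ species

Photon energy at 322 nm: hc/λ = (6.626×10⁻³⁴)(2.998×10⁸)/(322×10⁻⁹) = 6.169×10⁻¹⁹ J.
Energy delivered: (4.16 mW)(739 s) = 3.074 J.
Photons incident: 3.074 / 6.169×10⁻¹⁹ = 4.983×10¹⁸, i.e. 4.983×10¹⁸/6.022×10²³ = 8.275×10⁻⁶ mol.
Photons absorbed: 0.270 × 8.275×10⁻⁶ = 2.234×10⁻⁶ mol.
Product: Φ × n_abs = 0.352 × 2.234×10⁻⁶ = 7.864×10⁻⁷ mol.
As a count: 7.864×10⁻⁷ × 6.022×10²³ = 4.7×10¹⁷.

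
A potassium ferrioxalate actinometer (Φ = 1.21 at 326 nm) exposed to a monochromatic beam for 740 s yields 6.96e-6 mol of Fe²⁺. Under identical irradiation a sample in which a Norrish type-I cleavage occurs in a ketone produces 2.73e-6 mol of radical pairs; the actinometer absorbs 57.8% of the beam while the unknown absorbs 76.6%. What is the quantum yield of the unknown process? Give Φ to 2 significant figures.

Photons absorbed by the actinometer: 6.96e-6 / 1.21 = 5.752e-6 mol.
Incident flux: 5.752e-6 / 0.578 = 9.952e-6 einstein.
Absorbed by unknown: 0.766 × 9.952e-6 = 7.623e-6 mol.
Φ(unknown) = 2.73e-6 / 7.623e-6 = 0.36.

Φ = 0.36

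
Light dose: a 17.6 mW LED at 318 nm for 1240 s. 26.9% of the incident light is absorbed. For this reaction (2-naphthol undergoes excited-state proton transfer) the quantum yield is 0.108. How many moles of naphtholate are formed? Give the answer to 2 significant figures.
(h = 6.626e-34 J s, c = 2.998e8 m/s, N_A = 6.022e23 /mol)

Photon energy at 318 nm: hc/λ = (6.626e-34)(2.998e8)/(318e-9) = 6.247e-19 J.
Energy delivered: (17.6 mW)(1240 s) = 21.82 J.
Photons incident: 21.82 / 6.247e-19 = 3.493e19, i.e. 3.493e19/6.022e23 = 5.800e-5 mol.
Photons absorbed: 0.269 × 5.800e-5 = 1.560e-5 mol.
Product: Φ × n_abs = 0.108 × 1.560e-5 = 1.685e-6 mol.

1.7e-6 mol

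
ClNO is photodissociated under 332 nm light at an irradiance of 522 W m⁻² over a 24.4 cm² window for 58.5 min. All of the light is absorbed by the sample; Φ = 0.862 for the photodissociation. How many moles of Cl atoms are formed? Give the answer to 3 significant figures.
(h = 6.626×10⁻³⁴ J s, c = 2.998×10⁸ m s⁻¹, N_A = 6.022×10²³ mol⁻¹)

0.0107 mol

Photon energy at 332 nm: hc/λ = (6.626×10⁻³⁴)(2.998×10⁸)/(332×10⁻⁹) = 5.983×10⁻¹⁹ J.
Energy delivered: (522 W m⁻²)(24.4×10⁻⁴ m²)(3510 s) = 4471 J.
Photons incident: 4471 / 5.983×10⁻¹⁹ = 7.473×10²¹, i.e. 7.473×10²¹/6.022×10²³ = 0.01241 mol.
Product: Φ × n_abs = 0.862 × 0.01241 = 0.01070 mol.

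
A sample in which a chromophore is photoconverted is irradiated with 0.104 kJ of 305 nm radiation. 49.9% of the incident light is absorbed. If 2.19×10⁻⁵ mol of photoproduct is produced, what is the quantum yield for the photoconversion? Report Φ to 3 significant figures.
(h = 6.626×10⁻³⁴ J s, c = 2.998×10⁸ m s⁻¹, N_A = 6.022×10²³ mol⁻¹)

Photon energy at 305 nm: hc/λ = (6.626×10⁻³⁴)(2.998×10⁸)/(305×10⁻⁹) = 6.513×10⁻¹⁹ J.
Incident energy: 0.104 kJ = 104 J.
Photons incident: 104 / 6.513×10⁻¹⁹ = 1.597×10²⁰, i.e. 1.597×10²⁰/6.022×10²³ = 2.652×10⁻⁴ mol.
Photons absorbed: 0.499 × 2.652×10⁻⁴ = 1.323×10⁻⁴ mol.
Φ = 2.19×10⁻⁵ mol / 1.323×10⁻⁴ mol photons = 0.166.

Φ = 0.166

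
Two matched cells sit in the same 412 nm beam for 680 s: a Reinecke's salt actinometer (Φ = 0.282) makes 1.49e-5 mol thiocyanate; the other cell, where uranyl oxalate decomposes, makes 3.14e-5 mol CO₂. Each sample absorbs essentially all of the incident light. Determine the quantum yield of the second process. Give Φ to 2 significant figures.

Φ = 0.59

Photons absorbed by the actinometer: 1.49e-5 / 0.282 = 5.284e-5 mol.
Φ(unknown) = 3.14e-5 / 5.284e-5 = 0.59.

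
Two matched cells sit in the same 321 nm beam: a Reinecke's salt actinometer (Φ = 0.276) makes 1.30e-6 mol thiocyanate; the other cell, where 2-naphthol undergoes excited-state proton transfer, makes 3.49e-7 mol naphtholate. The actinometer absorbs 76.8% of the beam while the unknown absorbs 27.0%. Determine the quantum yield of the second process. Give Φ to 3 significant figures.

Photons absorbed by the actinometer: 1.30e-6 / 0.276 = 4.710e-6 mol.
Incident flux: 4.710e-6 / 0.768 = 6.133e-6 einstein.
Absorbed by unknown: 0.270 × 6.133e-6 = 1.656e-6 mol.
Φ(unknown) = 3.49e-7 / 1.656e-6 = 0.211.

Φ = 0.211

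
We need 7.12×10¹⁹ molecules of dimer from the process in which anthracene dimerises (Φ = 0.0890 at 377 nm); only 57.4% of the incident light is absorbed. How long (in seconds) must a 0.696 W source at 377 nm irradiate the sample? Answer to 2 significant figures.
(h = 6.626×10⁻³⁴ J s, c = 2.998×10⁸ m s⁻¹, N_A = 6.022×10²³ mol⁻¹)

t ≈ 1100 s

Product: 7.12×10¹⁹ / 6.022×10²³ = 1.182×10⁻⁴ mol.
Photons that must be absorbed: 1.182×10⁻⁴ / 0.0890 = 0.001328 mol.
Incident photons needed: 0.001328 / 0.574 = 0.002314 mol.
Photon energy: hc/λ = 5.269×10⁻¹⁹ J; per mole, 3.173×10⁵ J mol⁻¹.
Energy required: 0.002314 × 3.173×10⁵ = 734.2 J.
Time: 734.2 J / 0.696 W = 1100 s.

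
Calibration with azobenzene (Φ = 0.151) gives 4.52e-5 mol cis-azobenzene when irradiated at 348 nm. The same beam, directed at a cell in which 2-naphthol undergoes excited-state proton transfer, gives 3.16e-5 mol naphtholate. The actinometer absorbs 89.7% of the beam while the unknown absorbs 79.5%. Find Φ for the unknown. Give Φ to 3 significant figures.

Photons absorbed by the actinometer: 4.52e-5 / 0.151 = 2.993e-4 mol.
Incident flux: 2.993e-4 / 0.897 = 3.337e-4 einstein.
Absorbed by unknown: 0.795 × 3.337e-4 = 2.653e-4 mol.
Φ(unknown) = 3.16e-5 / 2.653e-4 = 0.119.

Φ = 0.119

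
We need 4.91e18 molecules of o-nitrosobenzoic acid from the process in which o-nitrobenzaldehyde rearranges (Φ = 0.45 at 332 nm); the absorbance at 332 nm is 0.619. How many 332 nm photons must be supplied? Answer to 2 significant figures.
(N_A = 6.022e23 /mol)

1.4e19 photons

Product: 4.91e18 / 6.022e23 = 8.153e-6 mol.
Photons that must be absorbed: 8.153e-6 / 0.45 = 1.812e-5 mol.
Fraction absorbed: 1 − 10^(−0.619) = 0.7596.
Incident photons needed: 1.812e-5 / 0.7596 = 2.385e-5 mol.
Photon count: 2.385e-5 × 6.022e23 = 1.4e19.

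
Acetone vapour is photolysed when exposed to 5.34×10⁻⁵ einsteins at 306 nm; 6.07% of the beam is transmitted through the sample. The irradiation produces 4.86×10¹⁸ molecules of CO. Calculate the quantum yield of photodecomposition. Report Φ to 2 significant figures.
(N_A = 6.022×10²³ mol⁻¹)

Product: 4.86×10¹⁸ / 6.022×10²³ = 8.070×10⁻⁶ mol.
Fraction absorbed: 1 − 6.07/100 = 0.9393.
Photons absorbed: 0.9393 × 5.34×10⁻⁵ = 5.016×10⁻⁵ mol.
Φ = 8.070×10⁻⁶ mol / 5.016×10⁻⁵ mol photons = 0.16.

Φ = 0.16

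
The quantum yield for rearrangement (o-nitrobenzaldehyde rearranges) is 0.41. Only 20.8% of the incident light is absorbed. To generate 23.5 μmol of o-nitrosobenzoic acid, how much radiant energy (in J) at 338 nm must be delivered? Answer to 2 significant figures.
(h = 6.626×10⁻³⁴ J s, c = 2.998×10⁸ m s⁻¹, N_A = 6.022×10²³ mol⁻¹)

Product: 23.5 μmol = 2.35×10⁻⁵ mol.
Photons that must be absorbed: 2.35×10⁻⁵ / 0.41 = 5.732×10⁻⁵ mol.
Incident photons needed: 5.732×10⁻⁵ / 0.208 = 2.756×10⁻⁴ mol.
Photon energy: hc/λ = 5.877×10⁻¹⁹ J; per mole, 3.539×10⁵ J mol⁻¹.
Energy required: 2.756×10⁻⁴ × 3.539×10⁵ = 98 J.

98 J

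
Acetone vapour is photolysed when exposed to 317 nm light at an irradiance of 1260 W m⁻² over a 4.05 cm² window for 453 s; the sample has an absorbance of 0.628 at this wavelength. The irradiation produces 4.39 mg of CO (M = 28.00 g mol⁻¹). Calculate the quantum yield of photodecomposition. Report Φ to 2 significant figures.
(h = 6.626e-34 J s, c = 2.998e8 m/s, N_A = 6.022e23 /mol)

Φ = 0.33

Product: 4.39 mg / 28.00 g mol⁻¹ = 1.568e-4 mol.
Photon energy at 317 nm: hc/λ = (6.626e-34)(2.998e8)/(317e-9) = 6.266e-19 J.
Energy delivered: (1260 W m⁻²)(4.05e-4 m²)(453 s) = 231.2 J.
Photons incident: 231.2 / 6.266e-19 = 3.690e20, i.e. 3.690e20/6.022e23 = 6.128e-4 mol.
Fraction absorbed: 1 − 10^(−0.628) = 0.7645.
Photons absorbed: 0.7645 × 6.128e-4 = 4.685e-4 mol.
Φ = 1.568e-4 mol / 4.685e-4 mol photons = 0.33.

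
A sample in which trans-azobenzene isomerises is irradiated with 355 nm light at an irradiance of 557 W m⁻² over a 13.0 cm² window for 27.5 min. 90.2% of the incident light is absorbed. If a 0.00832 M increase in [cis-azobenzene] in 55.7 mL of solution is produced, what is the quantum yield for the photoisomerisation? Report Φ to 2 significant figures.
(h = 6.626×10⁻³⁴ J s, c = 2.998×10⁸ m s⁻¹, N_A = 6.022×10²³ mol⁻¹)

Product: (0.00832 M)(0.0557 L) = 4.634×10⁻⁴ mol.
Photon energy at 355 nm: hc/λ = (6.626×10⁻³⁴)(2.998×10⁸)/(355×10⁻⁹) = 5.596×10⁻¹⁹ J.
Energy delivered: (557 W m⁻²)(13.0×10⁻⁴ m²)(1650 s) = 1195 J.
Photons incident: 1195 / 5.596×10⁻¹⁹ = 2.135×10²¹, i.e. 2.135×10²¹/6.022×10²³ = 0.003545 mol.
Photons absorbed: 0.902 × 0.003545 = 0.003198 mol.
Φ = 4.634×10⁻⁴ mol / 0.003198 mol photons = 0.14.

Φ = 0.14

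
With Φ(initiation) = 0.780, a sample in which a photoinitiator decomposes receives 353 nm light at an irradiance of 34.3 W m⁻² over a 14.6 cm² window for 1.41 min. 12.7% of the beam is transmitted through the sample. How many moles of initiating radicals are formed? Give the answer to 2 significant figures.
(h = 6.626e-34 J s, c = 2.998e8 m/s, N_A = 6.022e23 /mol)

8.5e-6 mol

Photon energy at 353 nm: hc/λ = (6.626e-34)(2.998e8)/(353e-9) = 5.627e-19 J.
Energy delivered: (34.3 W m⁻²)(14.6e-4 m²)(84.6 s) = 4.237 J.
Photons incident: 4.237 / 5.627e-19 = 7.530e18, i.e. 7.530e18/6.022e23 = 1.250e-5 mol.
Fraction absorbed: 1 − 12.7/100 = 0.8730.
Photons absorbed: 0.8730 × 1.250e-5 = 1.091e-5 mol.
Product: Φ × n_abs = 0.780 × 1.091e-5 = 8.510e-6 mol.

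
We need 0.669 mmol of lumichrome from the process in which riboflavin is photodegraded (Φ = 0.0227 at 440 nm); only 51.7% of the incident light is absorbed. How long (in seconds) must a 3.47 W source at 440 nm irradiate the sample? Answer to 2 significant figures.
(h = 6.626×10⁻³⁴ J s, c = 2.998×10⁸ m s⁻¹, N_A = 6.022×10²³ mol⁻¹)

t ≈ 4500 s

Product: 0.669 mmol = 6.69×10⁻⁴ mol.
Photons that must be absorbed: 6.69×10⁻⁴ / 0.0227 = 0.02947 mol.
Incident photons needed: 0.02947 / 0.517 = 0.05700 mol.
Photon energy: hc/λ = 4.515×10⁻¹⁹ J; per mole, 2.719×10⁵ J mol⁻¹.
Energy required: 0.05700 × 2.719×10⁵ = 1.550×10⁴ J.
Time: 1.550×10⁴ J / 3.47 W = 4500 s.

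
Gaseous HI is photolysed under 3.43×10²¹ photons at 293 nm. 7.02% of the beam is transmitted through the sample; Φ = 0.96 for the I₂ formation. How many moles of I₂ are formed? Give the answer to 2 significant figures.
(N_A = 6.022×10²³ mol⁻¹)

0.0051 mol

Moles of photons: 3.43×10²¹ / 6.022×10²³ = 0.005696 mol.
Fraction absorbed: 1 − 7.02/100 = 0.9298.
Photons absorbed: 0.9298 × 0.005696 = 0.005296 mol.
Product: Φ × n_abs = 0.96 × 0.005296 = 0.005084 mol.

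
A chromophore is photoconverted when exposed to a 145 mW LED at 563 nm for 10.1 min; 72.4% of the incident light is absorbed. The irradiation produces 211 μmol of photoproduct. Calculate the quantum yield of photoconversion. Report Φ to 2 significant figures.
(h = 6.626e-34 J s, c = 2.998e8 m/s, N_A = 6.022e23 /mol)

Product: 211 μmol = 2.11e-4 mol.
Photon energy at 563 nm: hc/λ = (6.626e-34)(2.998e8)/(563e-9) = 3.528e-19 J.
Energy delivered: (145 mW)(606 s) = 87.87 J.
Photons incident: 87.87 / 3.528e-19 = 2.491e20, i.e. 2.491e20/6.022e23 = 4.136e-4 mol.
Photons absorbed: 0.724 × 4.136e-4 = 2.994e-4 mol.
Φ = 2.11e-4 mol / 2.994e-4 mol photons = 0.70.

Φ = 0.70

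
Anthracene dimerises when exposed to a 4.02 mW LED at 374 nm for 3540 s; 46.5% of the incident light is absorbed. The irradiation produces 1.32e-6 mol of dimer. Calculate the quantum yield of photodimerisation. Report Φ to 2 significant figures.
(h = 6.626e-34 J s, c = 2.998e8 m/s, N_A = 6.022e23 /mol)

Φ = 0.064

Photon energy at 374 nm: hc/λ = (6.626e-34)(2.998e8)/(374e-9) = 5.311e-19 J.
Energy delivered: (4.02 mW)(3540 s) = 14.23 J.
Photons incident: 14.23 / 5.311e-19 = 2.679e19, i.e. 2.679e19/6.022e23 = 4.449e-5 mol.
Photons absorbed: 0.465 × 4.449e-5 = 2.069e-5 mol.
Φ = 1.32e-6 mol / 2.069e-5 mol photons = 0.064.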